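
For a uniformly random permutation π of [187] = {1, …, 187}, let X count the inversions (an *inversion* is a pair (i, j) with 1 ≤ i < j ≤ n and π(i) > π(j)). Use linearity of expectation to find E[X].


Write X = Σ X_I over the C(187, 2) = 17391 pairs i < j, with X_I the indicator of one inversion.
There are 17391 indicators.
For each fixed pair i < j, the values π(i) and π(j) are two distinct elements of {1, …, 187} in uniformly random order; by symmetry P[π(i) > π(j)] = 1/2.
By linearity: E[X] = 17391 · (1/2) = C(187, 2) · (1/2) = 17391/2 = 17391/2 ≈ 8695.500.

E[X] = 17391/2 = 8695.500.


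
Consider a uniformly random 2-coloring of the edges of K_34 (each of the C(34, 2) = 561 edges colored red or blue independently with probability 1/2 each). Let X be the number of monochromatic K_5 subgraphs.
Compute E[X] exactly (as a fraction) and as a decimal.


Let X = Σ_S X_S over the C(34, 5) = 278256 subsets S of size 5, where X_S = 1 if the K_5 on S is monochromatic.
For a fixed S, the K_5 on S has C(5, 2) = 10 edges. P[all 10 edges red] = (1/2)^10, and likewise for blue, so P[monochromatic] = 2·(1/2)^10 = 2^{1 − 10} = 1/512.
Summing: E[X] = C(34, 5) · 2^{1 − 10} = 278256 · 1/512 = 17391/32.
Numerically: E[X] ≈ 543.4688.

E[X] = C(34,5)·2^(1−C(5,2)) = 17391/32 ≈ 543.4688.


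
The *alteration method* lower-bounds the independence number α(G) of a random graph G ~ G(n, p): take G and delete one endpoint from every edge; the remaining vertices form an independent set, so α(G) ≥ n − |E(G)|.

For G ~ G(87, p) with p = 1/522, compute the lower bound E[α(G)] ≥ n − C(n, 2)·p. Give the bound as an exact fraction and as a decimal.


E[|E(G)|] = C(87, 2)·p = 3741 · (1/522) = 43/6.
E[α(G)] ≥ n − E[|E(G)|] = 87 − 43/6 = 479/6.
Numerically: ≈ 79.8333.
(This is only a lower bound; the true E[α(G)] may be larger.)

E[α(G)] ≥ 479/6 ≈ 79.8333.


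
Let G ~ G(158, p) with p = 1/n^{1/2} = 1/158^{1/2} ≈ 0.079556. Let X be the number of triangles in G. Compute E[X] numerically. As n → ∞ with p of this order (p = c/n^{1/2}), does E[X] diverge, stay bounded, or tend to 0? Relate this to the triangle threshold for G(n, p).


Number of potential triangles: C(158, 3) = 644956.
Each occurs with probability p³ ≈ (0.079556)³ ≈ 5.0351727e-04.
By linearity: E[X] = C(158, 3)·p³ ≈ 644956 · 5.0351727e-04 ≈ 324.74648.
Since α = 1/2 < 1, p = c/n^{1/2} ≫ 1/n is above the triangle threshold p ~ 1/n. Asymptotically E[X] ~ (c³/6)·n^{3(1−α)} = (1³/6)·n^{1.5} → ∞; triangles are abundant w.h.p.

E[X] ≈ 324.74648; in regime p = Θ(1/n^{1/2}) E[X] diverges (above the triangle threshold p ~ 1/n).


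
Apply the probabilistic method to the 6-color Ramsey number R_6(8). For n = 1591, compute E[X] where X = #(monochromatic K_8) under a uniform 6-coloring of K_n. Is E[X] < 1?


E[X] = C(1591, 8) · 6^{1 − 28} = 1000427749141189953870 · 6^{−27} = 1000427749141189953870/1023490369077469249536.
As a reduced fraction: E[X] = 55579319396732775215/56860576059859402752 ≈ 0.9775.
Is E[X] < 1? YES.
Since E[X] < 1, there exists a 6-coloring of K_{1591} with no monochromatic K_8; hence R_6(8) > 1591.

E[X] = 55579319396732775215/56860576059859402752 ≈ 0.9775; E[X] < 1, so R_6(8) > 1591.


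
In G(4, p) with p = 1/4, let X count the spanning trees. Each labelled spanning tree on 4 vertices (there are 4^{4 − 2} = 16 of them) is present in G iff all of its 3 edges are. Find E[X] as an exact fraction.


K_4 has 4^{4 − 2} = 16 labelled spanning trees.
For each such spanning tree H, let X_H = 1 if all 3 edges of H are present in G. Then P[X_H = 1] = p^{3} = (1/4)^{3} = 1/64.
Summing the indicators: E[X] = Σ_H E[X_H] = 16 · p^{3} = 16 · 1/64 = 1/4.
Numerically: E[X] ≈ 0.25.

E[X] = 16 · (1/4)^{3} = 1/4 ≈ 0.25.


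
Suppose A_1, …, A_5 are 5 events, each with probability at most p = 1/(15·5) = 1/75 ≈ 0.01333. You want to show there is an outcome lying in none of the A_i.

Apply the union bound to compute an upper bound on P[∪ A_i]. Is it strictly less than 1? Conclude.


Union bound: P[∪_{i=1}^{5} A_i] ≤ Σ_i P[A_i] ≤ 5·p = 5·(1/75) = 1/15.
Numerically: 1/15 ≈ 0.06667.
Is 1/15 < 1? YES.
Since P[∪ A_i] ≤ 1/15 < 1, the complement has P[∩ A_i^c] ≥ 1 − 1/15 = 14/15 > 0, so some outcome avoids every A_i.

5·p = 1/15 ≈ 0.06667; existence CERTIFIED by the union bound.


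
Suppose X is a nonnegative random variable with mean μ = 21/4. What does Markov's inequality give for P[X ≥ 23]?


μ = E[X] = 21/4, a = 23.
Markov: P[X ≥ 23] ≤ μ/a = (21/4)/23 = 21/92.
Numerically: ≈ 0.228.
(Since a = 23 > μ = 5.250, the bound 21/92 is < 1 and informative.)

P[X ≥ 23] ≤ 21/92 ≈ 0.228.


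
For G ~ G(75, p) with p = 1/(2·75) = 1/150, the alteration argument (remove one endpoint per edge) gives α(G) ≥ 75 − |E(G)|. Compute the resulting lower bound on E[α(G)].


E[|E(G)|] = C(75, 2)·p = 2775 · (1/150) = 37/2.
E[α(G)] ≥ n − E[|E(G)|] = 75 − 37/2 = 113/2.
Numerically: ≈ 56.5000.
(This is only a lower bound; the true E[α(G)] may be larger.)

E[α(G)] ≥ 113/2 ≈ 56.5000.


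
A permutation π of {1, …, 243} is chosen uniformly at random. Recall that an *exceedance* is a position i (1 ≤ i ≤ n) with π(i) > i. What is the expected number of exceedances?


Write X = Σ_{i=1}^{243} X_i, where X_i = 1_{π(i) > i}.
For each fixed i, π(i) is uniform over {1, …, 243} (marginal of a uniform permutation), so P[π(i) > i] = (n − i)/n. Summing: Σ_{i=1}^{243} (n − i)/n = (0 + 1 + … + 242)/243 = 243(243 − 1)/(2·243) = (243 − 1)/2.
Hence E[X] = Σ_{i=1}^{243} (243 − i)/243 = 121 ≈ 121.00000.

E[X] = 121 = 121.00000.


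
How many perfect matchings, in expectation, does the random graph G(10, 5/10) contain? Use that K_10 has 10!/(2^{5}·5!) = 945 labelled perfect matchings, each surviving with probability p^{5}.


K_10 has 10!/(2^{5}·5!) = 945 labelled perfect matchings.
For each such perfect matching H, let X_H = 1 if all 5 edges of H are present in G. Then P[X_H = 1] = p^{5} = (1/2)^{5} = 1/32.
By linearity of expectation: E[X] = Σ_H E[X_H] = 945 · p^{5} = 945 · 1/32 = 945/32.
Numerically: E[X] ≈ 29.5312.

E[X] = 945 · (1/2)^{5} = 945/32 ≈ 29.5312.


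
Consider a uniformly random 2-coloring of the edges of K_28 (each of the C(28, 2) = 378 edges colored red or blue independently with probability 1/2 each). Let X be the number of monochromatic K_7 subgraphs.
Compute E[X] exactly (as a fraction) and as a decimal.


Let X = Σ_S X_S over the C(28, 7) = 1184040 subsets S of size 7, where X_S = 1 if the K_7 on S is monochromatic.
For a fixed S, the K_7 on S has C(7, 2) = 21 edges. P[all 21 edges red] = (1/2)^21, and likewise for blue, so P[monochromatic] = 2·(1/2)^21 = 2^{1 − 21} = 1/1048576.
By linearity: E[X] = C(28, 7) · 2^{1 − 21} = 1184040 · 1/1048576 = 148005/131072.
Numerically: E[X] ≈ 1.129.

E[X] = C(28,7)·2^(1−C(7,2)) = 148005/131072 ≈ 1.129.


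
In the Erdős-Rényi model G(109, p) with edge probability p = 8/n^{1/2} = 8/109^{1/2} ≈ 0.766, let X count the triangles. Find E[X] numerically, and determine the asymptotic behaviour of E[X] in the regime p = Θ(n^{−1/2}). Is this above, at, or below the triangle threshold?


Number of potential triangles: C(109, 3) = 209934.
Each occurs with probability p³ ≈ (0.766)³ ≈ 4.49915e-01.
By linearity: E[X] = C(109, 3)·p³ ≈ 209934 · 4.49915e-01 ≈ 94452.399.
Since α = 1/2 < 1, p = c/n^{1/2} ≫ 1/n is above the triangle threshold p ~ 1/n. Asymptotically E[X] ~ (c³/6)·n^{3(1−α)} = (8³/6)·n^{1.5} → ∞; triangles are abundant w.h.p.

E[X] ≈ 94452.399; in regime p = Θ(1/n^{1/2}) E[X] diverges (above the triangle threshold p ~ 1/n).


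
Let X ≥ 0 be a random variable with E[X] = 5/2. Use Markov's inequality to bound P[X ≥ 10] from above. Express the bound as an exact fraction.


μ = E[X] = 5/2, a = 10.
Markov: P[X ≥ 10] ≤ μ/a = (5/2)/10 = 1/4.
Numerically: ≈ 0.2500.
(Since a = 10 > μ = 2.5000, the bound 1/4 is < 1 and informative.)

P[X ≥ 10] ≤ 1/4 ≈ 0.2500.


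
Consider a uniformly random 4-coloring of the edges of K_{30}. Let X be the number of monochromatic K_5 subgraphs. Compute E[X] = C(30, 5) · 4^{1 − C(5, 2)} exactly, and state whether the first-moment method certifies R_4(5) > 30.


E[X] = C(30, 5) · 4^{1 − 10} = 142506 · 4^{−9} = 142506/262144.
As a reduced fraction: E[X] = 71253/131072 ≈ 0.5436.
Is E[X] < 1? YES.
Since E[X] < 1, there exists a 4-coloring of K_{30} with no monochromatic K_5; hence R_4(5) > 30.

E[X] = 71253/131072 ≈ 0.5436; E[X] < 1, so R_4(5) > 30.


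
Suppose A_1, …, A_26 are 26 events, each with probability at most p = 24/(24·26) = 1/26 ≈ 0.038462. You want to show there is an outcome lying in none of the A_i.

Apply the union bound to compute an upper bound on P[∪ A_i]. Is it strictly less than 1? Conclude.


Union bound: P[∪_{i=1}^{26} A_i] ≤ Σ_i P[A_i] ≤ 26·p = 26·(1/26) = 1.
Numerically: 1 ≈ 1.000000.
Is 1 < 1? NO.
Since the bound 1 is ≥ 1, the union bound is uninformative here; it does NOT by itself certify existence.

26·p = 1 ≈ 1.000000; existence NOT certified by the union bound.


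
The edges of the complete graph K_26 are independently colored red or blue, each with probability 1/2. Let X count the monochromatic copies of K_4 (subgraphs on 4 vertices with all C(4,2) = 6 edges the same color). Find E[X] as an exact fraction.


Let X = Σ_S X_S over the C(26, 4) = 14950 subsets S of size 4, where X_S = 1 if the K_4 on S is monochromatic.
For a fixed S, the K_4 on S has C(4, 2) = 6 edges. P[all 6 edges red] = (1/2)^6, and likewise for blue, so P[monochromatic] = 2·(1/2)^6 = 2^{1 − 6} = 1/32.
By linearity of expectation: E[X] = C(26, 4) · 2^{1 − 6} = 14950 · 1/32 = 7475/16.
Numerically: E[X] ≈ 467.187500.

E[X] = C(26,4)·2^(1−C(4,2)) = 7475/16 ≈ 467.187500.


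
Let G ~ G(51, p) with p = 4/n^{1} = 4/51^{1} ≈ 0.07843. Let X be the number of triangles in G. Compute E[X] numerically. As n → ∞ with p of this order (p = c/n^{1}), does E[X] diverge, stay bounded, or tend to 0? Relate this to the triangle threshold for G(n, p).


Number of potential triangles: C(51, 3) = 20825.
Each occurs with probability p³ ≈ (0.07843)³ ≈ 4.824690e-04.
By linearity: E[X] = C(51, 3)·p³ ≈ 20825 · 4.824690e-04 ≈ 10.0474.
Here α = 1, so p = 4/n is exactly at the triangle threshold p ~ 1/n. Asymptotically E[X] → c³/6 = 4³/6 = 32/3 ≈ 10.6667, a bounded constant. In this regime the triangle count is asymptotically Poisson(c³/6).

E[X] ≈ 10.0474; in regime p = Θ(1/n^{1}) E[X] stays bounded (at the triangle threshold p ~ 1/n).


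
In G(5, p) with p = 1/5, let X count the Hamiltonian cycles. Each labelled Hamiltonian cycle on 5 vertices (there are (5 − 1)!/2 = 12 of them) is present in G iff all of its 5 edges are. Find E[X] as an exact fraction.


K_5 has (5 − 1)!/2 = 12 labelled Hamiltonian cycles.
For each such Hamiltonian cycle H, let X_H = 1 if all 5 edges of H are present in G. Then P[X_H = 1] = p^{5} = (1/5)^{5} = 1/3125.
Summing the indicators: E[X] = Σ_H E[X_H] = 12 · p^{5} = 12 · 1/3125 = 12/3125.
Numerically: E[X] ≈ 0.00384.

E[X] = 12 · (1/5)^{5} = 12/3125 ≈ 0.00384.


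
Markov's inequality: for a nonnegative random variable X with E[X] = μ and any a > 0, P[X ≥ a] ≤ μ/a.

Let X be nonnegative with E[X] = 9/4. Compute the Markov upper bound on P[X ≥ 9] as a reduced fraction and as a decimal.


μ = E[X] = 9/4, a = 9.
Markov: P[X ≥ 9] ≤ μ/a = (9/4)/9 = 1/4.
Numerically: ≈ 0.250000.
(Since a = 9 > μ = 2.250000, the bound 1/4 is < 1 and informative.)

P[X ≥ 9] ≤ 1/4 ≈ 0.250000.


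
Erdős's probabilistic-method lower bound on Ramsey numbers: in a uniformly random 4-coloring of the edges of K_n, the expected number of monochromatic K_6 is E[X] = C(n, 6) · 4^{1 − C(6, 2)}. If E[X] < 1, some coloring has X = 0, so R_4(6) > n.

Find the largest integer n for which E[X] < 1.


We need C(n, 6) · 4^{1 − 15} < 1, i.e. C(n, 6) < 4^{15 − 1} = 268435456.
Check values of n near the boundary:
  n = 77: C(77, 6) = 237093780; 237093780 < 268435456? YES
  n = 78: C(78, 6) = 256851595; 256851595 < 268435456? YES
  n = 79: C(79, 6) = 277962685; 277962685 < 268435456? NO
  n = 80: C(80, 6) = 300500200; 300500200 < 268435456? NO
  n = 81: C(81, 6) = 324540216; 324540216 < 268435456? NO
The largest n with C(n, 6) < 268435456 is n = 78 (where E[X] = 256851595/268435456 ≈ 0.957). Hence R_4(6) > 78, i.e. R_4(6) ≥ 79.

Largest n = 78; hence R_4(6) > 78.


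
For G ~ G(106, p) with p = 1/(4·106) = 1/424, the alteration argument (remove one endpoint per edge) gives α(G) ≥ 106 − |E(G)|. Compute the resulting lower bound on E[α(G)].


E[|E(G)|] = C(106, 2)·p = 5565 · (1/424) = 105/8.
E[α(G)] ≥ n − E[|E(G)|] = 106 − 105/8 = 743/8.
Numerically: ≈ 92.8750.
(This is only a lower bound; the true E[α(G)] may be larger.)

E[α(G)] ≥ 743/8 ≈ 92.8750.


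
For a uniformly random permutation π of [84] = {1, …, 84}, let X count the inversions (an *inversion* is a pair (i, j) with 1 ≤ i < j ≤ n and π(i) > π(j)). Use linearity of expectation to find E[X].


Write X = Σ X_I over the C(84, 2) = 3486 pairs i < j, with X_I the indicator of one inversion.
There are 3486 indicators.
For each fixed pair i < j, the values π(i) and π(j) are two distinct elements of {1, …, 84} in uniformly random order; by symmetry P[π(i) > π(j)] = 1/2.
By linearity: E[X] = 3486 · (1/2) = C(84, 2) · (1/2) = 3486/2 = 1743 ≈ 1743.000.

E[X] = 1743 = 1743.000.


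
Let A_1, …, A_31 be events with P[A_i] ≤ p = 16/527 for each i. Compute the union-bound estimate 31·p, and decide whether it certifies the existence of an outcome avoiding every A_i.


Union bound: P[∪_{i=1}^{31} A_i] ≤ Σ_i P[A_i] ≤ 31·p = 31·(16/527) = 16/17.
Numerically: 16/17 ≈ 0.941.
Is 16/17 < 1? YES.
Since P[∪ A_i] ≤ 16/17 < 1, the complement has P[∩ A_i^c] ≥ 1 − 16/17 = 1/17 > 0, so some outcome avoids every A_i.

31·p = 16/17 ≈ 0.941; existence CERTIFIED by the union bound.


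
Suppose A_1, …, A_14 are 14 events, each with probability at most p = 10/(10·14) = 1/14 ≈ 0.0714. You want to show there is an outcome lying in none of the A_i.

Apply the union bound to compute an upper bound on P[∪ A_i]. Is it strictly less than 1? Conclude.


Union bound: P[∪_{i=1}^{14} A_i] ≤ Σ_i P[A_i] ≤ 14·p = 14·(1/14) = 1.
Numerically: 1 ≈ 1.0000.
Is 1 < 1? NO.
Since the bound 1 is ≥ 1, the union bound is uninformative here; it does NOT by itself certify existence.

14·p = 1 ≈ 1.0000; existence NOT certified by the union bound.


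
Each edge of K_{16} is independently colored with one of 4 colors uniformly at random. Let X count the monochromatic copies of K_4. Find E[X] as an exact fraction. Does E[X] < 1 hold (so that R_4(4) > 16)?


E[X] = C(16, 4) · 4^{1 − 6} = 1820 · 4^{−5} = 1820/1024.
As a reduced fraction: E[X] = 455/256 ≈ 1.777.
Is E[X] < 1? NO.
Since E[X] ≥ 1, the first-moment bound is inconclusive at n = 16; it does NOT by itself certify R_4(4) > 16.

E[X] = 455/256 ≈ 1.777; E[X] ≥ 1; first-moment method inconclusive here.


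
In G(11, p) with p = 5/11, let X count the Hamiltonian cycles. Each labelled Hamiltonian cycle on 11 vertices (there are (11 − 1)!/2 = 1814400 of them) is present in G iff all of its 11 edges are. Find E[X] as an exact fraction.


K_11 has (11 − 1)!/2 = 1814400 labelled Hamiltonian cycles.
For each such Hamiltonian cycle H, let X_H = 1 if all 11 edges of H are present in G. Then P[X_H = 1] = p^{11} = (5/11)^{11} = 48828125/285311670611.
By linearity of expectation: E[X] = Σ_H E[X_H] = 1814400 · p^{11} = 1814400 · 48828125/285311670611 = 88593750000000/285311670611.
Numerically: E[X] ≈ 310.5.

E[X] = 1814400 · (5/11)^{11} = 88593750000000/285311670611 ≈ 310.5.


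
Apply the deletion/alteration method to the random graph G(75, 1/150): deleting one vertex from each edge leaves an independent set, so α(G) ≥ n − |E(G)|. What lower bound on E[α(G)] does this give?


E[|E(G)|] = C(75, 2)·p = 2775 · (1/150) = 37/2.
E[α(G)] ≥ n − E[|E(G)|] = 75 − 37/2 = 113/2.
Numerically: ≈ 56.500000.
(This is only a lower bound; the true E[α(G)] may be larger.)

E[α(G)] ≥ 113/2 ≈ 56.500000.


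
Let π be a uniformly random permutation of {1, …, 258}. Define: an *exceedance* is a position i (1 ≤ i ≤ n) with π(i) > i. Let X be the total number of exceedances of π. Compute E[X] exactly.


Write X = Σ_{i=1}^{258} X_i, where X_i = 1_{π(i) > i}.
For each fixed i, π(i) is uniform over {1, …, 258} (marginal of a uniform permutation), so P[π(i) > i] = (n − i)/n. Summing: Σ_{i=1}^{258} (n − i)/n = (0 + 1 + … + 257)/258 = 258(258 − 1)/(2·258) = (258 − 1)/2.
Hence E[X] = Σ_{i=1}^{258} (258 − i)/258 = 257/2 ≈ 128.500000.

E[X] = 257/2 = 128.500000.


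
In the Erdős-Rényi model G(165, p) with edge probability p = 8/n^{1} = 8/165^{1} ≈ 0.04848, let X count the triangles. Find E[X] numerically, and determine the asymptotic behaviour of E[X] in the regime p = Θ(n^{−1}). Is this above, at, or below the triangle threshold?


Number of potential triangles: C(165, 3) = 735130.
Each occurs with probability p³ ≈ (0.04848)³ ≈ 1.139772e-04.
By linearity: E[X] = C(165, 3)·p³ ≈ 735130 · 1.139772e-04 ≈ 83.7881.
Here α = 1, so p = 8/n is exactly at the triangle threshold p ~ 1/n. Asymptotically E[X] → c³/6 = 8³/6 = 256/3 ≈ 85.3333, a bounded constant. In this regime the triangle count is asymptotically Poisson(c³/6).

E[X] ≈ 83.7881; in regime p = Θ(1/n^{1}) E[X] stays bounded (at the triangle threshold p ~ 1/n).


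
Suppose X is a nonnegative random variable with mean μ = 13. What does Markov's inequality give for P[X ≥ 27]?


μ = E[X] = 13, a = 27.
Markov: P[X ≥ 27] ≤ μ/a = (13)/27 = 13/27.
Numerically: ≈ 0.4815.
(Since a = 27 > μ = 13.0000, the bound 13/27 is < 1 and informative.)

P[X ≥ 27] ≤ 13/27 ≈ 0.4815.


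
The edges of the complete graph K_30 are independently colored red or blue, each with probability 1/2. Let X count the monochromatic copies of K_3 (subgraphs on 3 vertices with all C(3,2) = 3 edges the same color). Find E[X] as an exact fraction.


Let X = Σ_S X_S over the C(30, 3) = 4060 subsets S of size 3, where X_S = 1 if the K_3 on S is monochromatic.
For a fixed S, the K_3 on S has C(3, 2) = 3 edges. P[all 3 edges red] = (1/2)^3, and likewise for blue, so P[monochromatic] = 2·(1/2)^3 = 2^{1 − 3} = 1/4.
Summing: E[X] = C(30, 3) · 2^{1 − 3} = 4060 · 1/4 = 1015.
Numerically: E[X] ≈ 1015.0000.

E[X] = C(30,3)·2^(1−C(3,2)) = 1015 ≈ 1015.0000.


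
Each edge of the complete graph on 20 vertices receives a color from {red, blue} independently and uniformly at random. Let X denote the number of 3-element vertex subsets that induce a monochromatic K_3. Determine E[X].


Let X = Σ_S X_S over the C(20, 3) = 1140 subsets S of size 3, where X_S = 1 if the K_3 on S is monochromatic.
For a fixed S, the K_3 on S has C(3, 2) = 3 edges. P[all 3 edges red] = (1/2)^3, and likewise for blue, so P[monochromatic] = 2·(1/2)^3 = 2^{1 − 3} = 1/4.
By linearity of expectation: E[X] = C(20, 3) · 2^{1 − 3} = 1140 · 1/4 = 285.
Numerically: E[X] ≈ 285.000.

E[X] = C(20,3)·2^(1−C(3,2)) = 285 ≈ 285.000.


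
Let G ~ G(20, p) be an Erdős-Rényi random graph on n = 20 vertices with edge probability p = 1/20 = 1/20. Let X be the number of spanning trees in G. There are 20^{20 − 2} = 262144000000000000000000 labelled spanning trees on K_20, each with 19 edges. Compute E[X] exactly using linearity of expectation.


K_20 has 20^{20 − 2} = 262144000000000000000000 labelled spanning trees.
For each such spanning tree H, let X_H = 1 if all 19 edges of H are present in G. Then P[X_H = 1] = p^{19} = (1/20)^{19} = 1/5242880000000000000000000.
Summing the indicators: E[X] = Σ_H E[X_H] = 262144000000000000000000 · p^{19} = 262144000000000000000000 · 1/5242880000000000000000000 = 1/20.
Numerically: E[X] ≈ 0.05.

E[X] = 262144000000000000000000 · (1/20)^{19} = 1/20 ≈ 0.05.


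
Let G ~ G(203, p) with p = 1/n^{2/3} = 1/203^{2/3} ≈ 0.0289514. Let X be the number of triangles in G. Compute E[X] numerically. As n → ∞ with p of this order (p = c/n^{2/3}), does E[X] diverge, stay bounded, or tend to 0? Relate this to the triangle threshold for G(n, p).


Number of potential triangles: C(203, 3) = 1373701.
Each occurs with probability p³ ≈ (0.0289514)³ ≈ 2.42665437e-05.
By linearity: E[X] = C(203, 3)·p³ ≈ 1373701 · 2.42665437e-05 ≈ 33.334975.
Since α = 2/3 < 1, p = c/n^{2/3} ≫ 1/n is above the triangle threshold p ~ 1/n. Asymptotically E[X] ~ (c³/6)·n^{3(1−α)} = (1³/6)·n^{1} → ∞; triangles are abundant w.h.p.

E[X] ≈ 33.334975; in regime p = Θ(1/n^{2/3}) E[X] diverges (above the triangle threshold p ~ 1/n).


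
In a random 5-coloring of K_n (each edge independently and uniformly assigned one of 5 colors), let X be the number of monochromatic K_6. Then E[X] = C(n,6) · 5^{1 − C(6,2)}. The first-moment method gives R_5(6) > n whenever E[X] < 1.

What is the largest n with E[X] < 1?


We need C(n, 6) · 5^{1 − 15} < 1, i.e. C(n, 6) < 5^{15 − 1} = 6103515625.
Check values of n near the boundary:
  n = 125: C(125, 6) = 4690625500; 4690625500 < 6103515625? YES
  n = 126: C(126, 6) = 4925156775; 4925156775 < 6103515625? YES
  n = 127: C(127, 6) = 5169379425; 5169379425 < 6103515625? YES
  n = 128: C(128, 6) = 5423611200; 5423611200 < 6103515625? YES
  n = 129: C(129, 6) = 5688177600; 5688177600 < 6103515625? YES
  n = 130: C(130, 6) = 5963412000; 5963412000 < 6103515625? YES
  n = 131: C(131, 6) = 6249655776; 6249655776 < 6103515625? NO
  n = 132: C(132, 6) = 6547258432; 6547258432 < 6103515625? NO
The largest n with C(n, 6) < 6103515625 is n = 130 (where E[X] = 47707296/48828125 ≈ 0.9770454). Hence R_5(6) > 130, i.e. R_5(6) ≥ 131.

Largest n = 130; hence R_5(6) > 130.


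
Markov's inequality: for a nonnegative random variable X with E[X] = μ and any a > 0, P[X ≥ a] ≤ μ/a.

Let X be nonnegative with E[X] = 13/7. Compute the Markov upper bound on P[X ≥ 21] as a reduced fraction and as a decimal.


μ = E[X] = 13/7, a = 21.
Markov: P[X ≥ 21] ≤ μ/a = (13/7)/21 = 13/147.
Numerically: ≈ 0.088435.
(Since a = 21 > μ = 1.857143, the bound 13/147 is < 1 and informative.)

P[X ≥ 21] ≤ 13/147 ≈ 0.088435.


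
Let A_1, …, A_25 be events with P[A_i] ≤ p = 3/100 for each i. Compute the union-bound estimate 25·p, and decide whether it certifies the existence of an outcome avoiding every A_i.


Union bound: P[∪_{i=1}^{25} A_i] ≤ Σ_i P[A_i] ≤ 25·p = 25·(3/100) = 3/4.
Numerically: 3/4 ≈ 0.7500000.
Is 3/4 < 1? YES.
Since P[∪ A_i] ≤ 3/4 < 1, the complement has P[∩ A_i^c] ≥ 1 − 3/4 = 1/4 > 0, so some outcome avoids every A_i.

25·p = 3/4 ≈ 0.7500000; existence CERTIFIED by the union bound.


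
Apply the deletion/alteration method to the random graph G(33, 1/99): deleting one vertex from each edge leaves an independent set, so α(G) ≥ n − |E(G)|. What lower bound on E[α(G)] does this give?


E[|E(G)|] = C(33, 2)·p = 528 · (1/99) = 16/3.
E[α(G)] ≥ n − E[|E(G)|] = 33 − 16/3 = 83/3.
Numerically: ≈ 27.6667.
(This is only a lower bound; the true E[α(G)] may be larger.)

E[α(G)] ≥ 83/3 ≈ 27.6667.


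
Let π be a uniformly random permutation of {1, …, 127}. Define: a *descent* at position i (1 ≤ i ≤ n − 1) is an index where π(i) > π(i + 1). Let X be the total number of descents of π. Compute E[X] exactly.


Write X = Σ X_I over i = 1, …, 126, with X_I the indicator of one descent.
There are 126 indicators.
For each fixed i, the pair (π(i), π(i+1)) is a uniformly random ordered pair of distinct values from {1, …, 127}; by symmetry P[π(i) > π(i+1)] = 1/2.
By linearity: E[X] = 126 · (1/2) = (127 − 1) · (1/2) = 63 ≈ 63.0000.

E[X] = 63 = 63.0000.


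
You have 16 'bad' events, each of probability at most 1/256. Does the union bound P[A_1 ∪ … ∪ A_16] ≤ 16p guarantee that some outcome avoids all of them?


Union bound: P[∪_{i=1}^{16} A_i] ≤ Σ_i P[A_i] ≤ 16·p = 16·(1/256) = 1/16.
Numerically: 1/16 ≈ 0.0625.
Is 1/16 < 1? YES.
Since P[∪ A_i] ≤ 1/16 < 1, the complement has P[∩ A_i^c] ≥ 1 − 1/16 = 15/16 > 0, so some outcome avoids every A_i.

16·p = 1/16 ≈ 0.0625; existence CERTIFIED by the union bound.


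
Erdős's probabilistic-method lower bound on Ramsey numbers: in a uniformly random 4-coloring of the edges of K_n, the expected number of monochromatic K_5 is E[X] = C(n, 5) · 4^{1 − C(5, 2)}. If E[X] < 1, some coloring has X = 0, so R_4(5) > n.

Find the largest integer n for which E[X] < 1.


We need C(n, 5) · 4^{1 − 10} < 1, i.e. C(n, 5) < 4^{10 − 1} = 262144.
Check values of n near the boundary:
  n = 27: C(27, 5) = 80730; 80730 < 262144? YES
  n = 28: C(28, 5) = 98280; 98280 < 262144? YES
  n = 29: C(29, 5) = 118755; 118755 < 262144? YES
  n = 30: C(30, 5) = 142506; 142506 < 262144? YES
  n = 31: C(31, 5) = 169911; 169911 < 262144? YES
  n = 32: C(32, 5) = 201376; 201376 < 262144? YES
  n = 33: C(33, 5) = 237336; 237336 < 262144? YES
  n = 34: C(34, 5) = 278256; 278256 < 262144? NO
  n = 35: C(35, 5) = 324632; 324632 < 262144? NO
The largest n with C(n, 5) < 262144 is n = 33 (where E[X] = 29667/32768 ≈ 0.905). Hence R_4(5) > 33, i.e. R_4(5) ≥ 34.

Largest n = 33; hence R_4(5) > 33.


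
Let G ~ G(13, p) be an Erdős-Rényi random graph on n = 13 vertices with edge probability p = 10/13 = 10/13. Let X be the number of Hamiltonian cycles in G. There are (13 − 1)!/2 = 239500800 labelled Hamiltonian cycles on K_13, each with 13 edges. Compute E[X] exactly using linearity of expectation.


K_13 has (13 − 1)!/2 = 239500800 labelled Hamiltonian cycles.
For each such Hamiltonian cycle H, let X_H = 1 if all 13 edges of H are present in G. Then P[X_H = 1] = p^{13} = (10/13)^{13} = 10000000000000/302875106592253.
By linearity: E[X] = Σ_H E[X_H] = 239500800 · p^{13} = 239500800 · 10000000000000/302875106592253 = 2395008000000000000000/302875106592253.
Numerically: E[X] ≈ 7.908e+06.

E[X] = 239500800 · (10/13)^{13} = 2395008000000000000000/302875106592253 ≈ 7.908e+06.


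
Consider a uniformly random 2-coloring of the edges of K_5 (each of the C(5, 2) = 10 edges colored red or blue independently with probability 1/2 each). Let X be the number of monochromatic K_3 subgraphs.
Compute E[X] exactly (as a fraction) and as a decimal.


Let X = Σ_S X_S over the C(5, 3) = 10 subsets S of size 3, where X_S = 1 if the K_3 on S is monochromatic.
For a fixed S, the K_3 on S has C(3, 2) = 3 edges. P[all 3 edges red] = (1/2)^3, and likewise for blue, so P[monochromatic] = 2·(1/2)^3 = 2^{1 − 3} = 1/4.
By linearity of expectation: E[X] = C(5, 3) · 2^{1 − 3} = 10 · 1/4 = 5/2.
Numerically: E[X] ≈ 2.500.

E[X] = C(5,3)·2^(1−C(3,2)) = 5/2 ≈ 2.500.


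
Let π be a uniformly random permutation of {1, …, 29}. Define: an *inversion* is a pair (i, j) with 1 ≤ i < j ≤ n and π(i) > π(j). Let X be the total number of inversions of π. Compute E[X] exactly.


Write X = Σ X_I over the C(29, 2) = 406 pairs i < j, with X_I the indicator of one inversion.
There are 406 indicators.
For each fixed pair i < j, the values π(i) and π(j) are two distinct elements of {1, …, 29} in uniformly random order; by symmetry P[π(i) > π(j)] = 1/2.
By linearity: E[X] = 406 · (1/2) = C(29, 2) · (1/2) = 406/2 = 203 ≈ 203.0000.

E[X] = 203 = 203.0000.


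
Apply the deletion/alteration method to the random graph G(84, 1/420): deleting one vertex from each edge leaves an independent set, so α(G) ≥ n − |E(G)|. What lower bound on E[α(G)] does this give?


E[|E(G)|] = C(84, 2)·p = 3486 · (1/420) = 83/10.
E[α(G)] ≥ n − E[|E(G)|] = 84 − 83/10 = 757/10.
Numerically: ≈ 75.700.
(This is only a lower bound; the true E[α(G)] may be larger.)

E[α(G)] ≥ 757/10 ≈ 75.700.


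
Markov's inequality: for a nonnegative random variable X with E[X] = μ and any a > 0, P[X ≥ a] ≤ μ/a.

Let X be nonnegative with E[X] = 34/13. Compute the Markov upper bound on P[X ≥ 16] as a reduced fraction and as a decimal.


μ = E[X] = 34/13, a = 16.
Markov: P[X ≥ 16] ≤ μ/a = (34/13)/16 = 17/104.
Numerically: ≈ 0.163462.
(Since a = 16 > μ = 2.615385, the bound 17/104 is < 1 and informative.)

P[X ≥ 16] ≤ 17/104 ≈ 0.163462.


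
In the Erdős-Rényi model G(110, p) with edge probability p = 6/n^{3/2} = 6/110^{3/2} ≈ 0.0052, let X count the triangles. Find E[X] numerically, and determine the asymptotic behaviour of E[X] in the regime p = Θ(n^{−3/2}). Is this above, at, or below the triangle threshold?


Number of potential triangles: C(110, 3) = 215820.
Each occurs with probability p³ ≈ (0.0052)³ ≈ 1.40665e-07.
By linearity: E[X] = C(110, 3)·p³ ≈ 215820 · 1.40665e-07 ≈ 0.030.
Since α = 3/2 > 1, p = c/n^{3/2} = o(1/n) is below the triangle threshold p ~ 1/n. Asymptotically E[X] ~ (c³/6)·n^{3(1−α)} = (6³/6)·n^{-1.5} → 0, so by Markov's inequality G has no triangles w.h.p.

E[X] ≈ 0.030; in regime p = Θ(1/n^{3/2}) E[X] tends to 0 (below the triangle threshold p ~ 1/n).


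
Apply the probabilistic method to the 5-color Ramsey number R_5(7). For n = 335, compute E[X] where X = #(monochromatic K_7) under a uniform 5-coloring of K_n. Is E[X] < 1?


E[X] = C(335, 7) · 5^{1 − 21} = 88202498238195 · 5^{−20} = 88202498238195/95367431640625.
As a reduced fraction: E[X] = 17640499647639/19073486328125 ≈ 0.924870.
Is E[X] < 1? YES.
Since E[X] < 1, there exists a 5-coloring of K_{335} with no monochromatic K_7; hence R_5(7) > 335.

E[X] = 17640499647639/19073486328125 ≈ 0.924870; E[X] < 1, so R_5(7) > 335.


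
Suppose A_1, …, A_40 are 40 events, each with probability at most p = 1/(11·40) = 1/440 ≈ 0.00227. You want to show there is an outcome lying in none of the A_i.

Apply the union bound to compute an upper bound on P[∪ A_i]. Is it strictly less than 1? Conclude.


Union bound: P[∪_{i=1}^{40} A_i] ≤ Σ_i P[A_i] ≤ 40·p = 40·(1/440) = 1/11.
Numerically: 1/11 ≈ 0.09091.
Is 1/11 < 1? YES.
Since P[∪ A_i] ≤ 1/11 < 1, the complement has P[∩ A_i^c] ≥ 1 − 1/11 = 10/11 > 0, so some outcome avoids every A_i.

40·p = 1/11 ≈ 0.09091; existence CERTIFIED by the union bound.


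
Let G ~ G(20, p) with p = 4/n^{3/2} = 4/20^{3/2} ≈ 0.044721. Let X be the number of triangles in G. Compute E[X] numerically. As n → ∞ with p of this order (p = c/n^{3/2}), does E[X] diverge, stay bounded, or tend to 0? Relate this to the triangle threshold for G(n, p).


Number of potential triangles: C(20, 3) = 1140.
Each occurs with probability p³ ≈ (0.044721)³ ≈ 8.9442719e-05.
By linearity: E[X] = C(20, 3)·p³ ≈ 1140 · 8.9442719e-05 ≈ 0.10196.
Since α = 3/2 > 1, p = c/n^{3/2} = o(1/n) is below the triangle threshold p ~ 1/n. Asymptotically E[X] ~ (c³/6)·n^{3(1−α)} = (4³/6)·n^{-1.5} → 0, so by Markov's inequality G has no triangles w.h.p.

E[X] ≈ 0.10196; in regime p = Θ(1/n^{3/2}) E[X] tends to 0 (below the triangle threshold p ~ 1/n).


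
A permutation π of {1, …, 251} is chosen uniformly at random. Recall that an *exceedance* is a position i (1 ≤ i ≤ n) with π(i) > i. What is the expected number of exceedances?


Write X = Σ_{i=1}^{251} X_i, where X_i = 1_{π(i) > i}.
For each fixed i, π(i) is uniform over {1, …, 251} (marginal of a uniform permutation), so P[π(i) > i] = (n − i)/n. Summing: Σ_{i=1}^{251} (n − i)/n = (0 + 1 + … + 250)/251 = 251(251 − 1)/(2·251) = (251 − 1)/2.
Hence E[X] = Σ_{i=1}^{251} (251 − i)/251 = 125 ≈ 125.00000.

E[X] = 125 = 125.00000.


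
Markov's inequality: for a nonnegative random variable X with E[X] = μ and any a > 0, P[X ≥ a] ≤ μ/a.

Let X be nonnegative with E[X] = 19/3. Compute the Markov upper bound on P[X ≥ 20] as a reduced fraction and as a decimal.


μ = E[X] = 19/3, a = 20.
Markov: P[X ≥ 20] ≤ μ/a = (19/3)/20 = 19/60.
Numerically: ≈ 0.317.
(Since a = 20 > μ = 6.333, the bound 19/60 is < 1 and informative.)

P[X ≥ 20] ≤ 19/60 ≈ 0.317.


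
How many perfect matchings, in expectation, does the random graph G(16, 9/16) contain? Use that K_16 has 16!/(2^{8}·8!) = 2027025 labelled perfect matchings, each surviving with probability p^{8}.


K_16 has 16!/(2^{8}·8!) = 2027025 labelled perfect matchings.
For each such perfect matching H, let X_H = 1 if all 8 edges of H are present in G. Then P[X_H = 1] = p^{8} = (9/16)^{8} = 43046721/4294967296.
Summing the indicators: E[X] = Σ_H E[X_H] = 2027025 · p^{8} = 2027025 · 43046721/4294967296 = 87256779635025/4294967296.
Numerically: E[X] ≈ 20316.1.

E[X] = 2027025 · (9/16)^{8} = 87256779635025/4294967296 ≈ 20316.1.


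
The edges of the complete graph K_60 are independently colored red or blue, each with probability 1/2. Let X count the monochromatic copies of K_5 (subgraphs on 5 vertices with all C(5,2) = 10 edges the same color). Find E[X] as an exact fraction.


Let X = Σ_S X_S over the C(60, 5) = 5461512 subsets S of size 5, where X_S = 1 if the K_5 on S is monochromatic.
For a fixed S, the K_5 on S has C(5, 2) = 10 edges. P[all 10 edges red] = (1/2)^10, and likewise for blue, so P[monochromatic] = 2·(1/2)^10 = 2^{1 − 10} = 1/512.
By linearity: E[X] = C(60, 5) · 2^{1 − 10} = 5461512 · 1/512 = 682689/64.
Numerically: E[X] ≈ 10667.016.

E[X] = C(60,5)·2^(1−C(5,2)) = 682689/64 ≈ 10667.016.


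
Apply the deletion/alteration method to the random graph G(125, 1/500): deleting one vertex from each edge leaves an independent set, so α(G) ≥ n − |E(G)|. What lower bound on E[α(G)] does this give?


E[|E(G)|] = C(125, 2)·p = 7750 · (1/500) = 31/2.
E[α(G)] ≥ n − E[|E(G)|] = 125 − 31/2 = 219/2.
Numerically: ≈ 109.5000.
(This is only a lower bound; the true E[α(G)] may be larger.)

E[α(G)] ≥ 219/2 ≈ 109.5000.


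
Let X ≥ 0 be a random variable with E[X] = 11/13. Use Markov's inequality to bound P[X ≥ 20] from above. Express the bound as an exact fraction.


μ = E[X] = 11/13, a = 20.
Markov: P[X ≥ 20] ≤ μ/a = (11/13)/20 = 11/260.
Numerically: ≈ 0.042.
(Since a = 20 > μ = 0.846, the bound 11/260 is < 1 and informative.)

P[X ≥ 20] ≤ 11/260 ≈ 0.042.


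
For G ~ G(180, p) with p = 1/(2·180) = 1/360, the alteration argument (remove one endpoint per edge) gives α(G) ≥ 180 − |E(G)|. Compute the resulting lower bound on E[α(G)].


E[|E(G)|] = C(180, 2)·p = 16110 · (1/360) = 179/4.
E[α(G)] ≥ n − E[|E(G)|] = 180 − 179/4 = 541/4.
Numerically: ≈ 135.2500.
(This is only a lower bound; the true E[α(G)] may be larger.)

E[α(G)] ≥ 541/4 ≈ 135.2500.


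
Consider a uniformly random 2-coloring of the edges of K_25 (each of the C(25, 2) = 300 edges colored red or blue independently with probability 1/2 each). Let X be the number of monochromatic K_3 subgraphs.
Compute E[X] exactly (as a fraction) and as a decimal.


Let X = Σ_S X_S over the C(25, 3) = 2300 subsets S of size 3, where X_S = 1 if the K_3 on S is monochromatic.
For a fixed S, the K_3 on S has C(3, 2) = 3 edges. P[all 3 edges red] = (1/2)^3, and likewise for blue, so P[monochromatic] = 2·(1/2)^3 = 2^{1 − 3} = 1/4.
Summing: E[X] = C(25, 3) · 2^{1 − 3} = 2300 · 1/4 = 575.
Numerically: E[X] ≈ 575.000.

E[X] = C(25,3)·2^(1−C(3,2)) = 575 ≈ 575.000.


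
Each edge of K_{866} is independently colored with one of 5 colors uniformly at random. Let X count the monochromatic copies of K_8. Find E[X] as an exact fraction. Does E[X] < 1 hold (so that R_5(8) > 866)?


E[X] = C(866, 8) · 5^{1 − 28} = 7595214554331451620 · 5^{−27} = 7595214554331451620/7450580596923828125.
As a reduced fraction: E[X] = 1519042910866290324/1490116119384765625 ≈ 1.019412.
Is E[X] < 1? NO.
Since E[X] ≥ 1, the first-moment bound is inconclusive at n = 866; it does NOT by itself certify R_5(8) > 866.

E[X] = 1519042910866290324/1490116119384765625 ≈ 1.019412; E[X] ≥ 1; first-moment method inconclusive here.


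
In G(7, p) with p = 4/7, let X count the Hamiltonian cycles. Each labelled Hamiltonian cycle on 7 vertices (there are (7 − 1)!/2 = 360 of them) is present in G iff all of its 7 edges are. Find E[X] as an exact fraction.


K_7 has (7 − 1)!/2 = 360 labelled Hamiltonian cycles.
For each such Hamiltonian cycle H, let X_H = 1 if all 7 edges of H are present in G. Then P[X_H = 1] = p^{7} = (4/7)^{7} = 16384/823543.
Summing the indicators: E[X] = Σ_H E[X_H] = 360 · p^{7} = 360 · 16384/823543 = 5898240/823543.
Numerically: E[X] ≈ 7.16203.

E[X] = 360 · (4/7)^{7} = 5898240/823543 ≈ 7.16203.


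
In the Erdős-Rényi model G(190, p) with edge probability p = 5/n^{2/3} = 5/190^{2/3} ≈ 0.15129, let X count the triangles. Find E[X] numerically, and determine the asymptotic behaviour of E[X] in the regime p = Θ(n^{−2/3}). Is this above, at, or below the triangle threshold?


Number of potential triangles: C(190, 3) = 1125180.
Each occurs with probability p³ ≈ (0.15129)³ ≈ 3.4626039e-03.
By linearity: E[X] = C(190, 3)·p³ ≈ 1125180 · 3.4626039e-03 ≈ 3896.05263.
Since α = 2/3 < 1, p = c/n^{2/3} ≫ 1/n is above the triangle threshold p ~ 1/n. Asymptotically E[X] ~ (c³/6)·n^{3(1−α)} = (5³/6)·n^{1} → ∞; triangles are abundant w.h.p.

E[X] ≈ 3896.05263; in regime p = Θ(1/n^{2/3}) E[X] diverges (above the triangle threshold p ~ 1/n).


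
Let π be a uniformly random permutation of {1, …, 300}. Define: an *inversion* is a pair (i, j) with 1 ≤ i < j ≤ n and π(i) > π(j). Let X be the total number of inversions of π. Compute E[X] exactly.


Write X = Σ X_I over the C(300, 2) = 44850 pairs i < j, with X_I the indicator of one inversion.
There are 44850 indicators.
For each fixed pair i < j, the values π(i) and π(j) are two distinct elements of {1, …, 300} in uniformly random order; by symmetry P[π(i) > π(j)] = 1/2.
By linearity: E[X] = 44850 · (1/2) = C(300, 2) · (1/2) = 44850/2 = 22425 ≈ 22425.00000.

E[X] = 22425 = 22425.00000.


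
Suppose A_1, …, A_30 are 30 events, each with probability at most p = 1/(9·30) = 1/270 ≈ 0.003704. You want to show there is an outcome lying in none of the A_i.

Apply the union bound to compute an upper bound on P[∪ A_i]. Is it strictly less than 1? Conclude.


Union bound: P[∪_{i=1}^{30} A_i] ≤ Σ_i P[A_i] ≤ 30·p = 30·(1/270) = 1/9.
Numerically: 1/9 ≈ 0.111111.
Is 1/9 < 1? YES.
Since P[∪ A_i] ≤ 1/9 < 1, the complement has P[∩ A_i^c] ≥ 1 − 1/9 = 8/9 > 0, so some outcome avoids every A_i.

30·p = 1/9 ≈ 0.111111; existence CERTIFIED by the union bound.


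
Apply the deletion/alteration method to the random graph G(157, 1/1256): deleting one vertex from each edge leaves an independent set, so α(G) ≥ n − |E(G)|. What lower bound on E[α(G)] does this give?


E[|E(G)|] = C(157, 2)·p = 12246 · (1/1256) = 39/4.
E[α(G)] ≥ n − E[|E(G)|] = 157 − 39/4 = 589/4.
Numerically: ≈ 147.250000.
(This is only a lower bound; the true E[α(G)] may be larger.)

E[α(G)] ≥ 589/4 ≈ 147.250000.


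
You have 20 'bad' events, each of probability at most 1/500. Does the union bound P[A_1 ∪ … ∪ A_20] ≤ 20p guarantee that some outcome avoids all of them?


Union bound: P[∪_{i=1}^{20} A_i] ≤ Σ_i P[A_i] ≤ 20·p = 20·(1/500) = 1/25.
Numerically: 1/25 ≈ 0.0400000.
Is 1/25 < 1? YES.
Since P[∪ A_i] ≤ 1/25 < 1, the complement has P[∩ A_i^c] ≥ 1 − 1/25 = 24/25 > 0, so some outcome avoids every A_i.

20·p = 1/25 ≈ 0.0400000; existence CERTIFIED by the union bound.


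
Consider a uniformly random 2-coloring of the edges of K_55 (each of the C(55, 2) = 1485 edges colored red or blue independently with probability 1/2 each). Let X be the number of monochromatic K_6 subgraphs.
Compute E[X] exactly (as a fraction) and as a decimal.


Let X = Σ_S X_S over the C(55, 6) = 28989675 subsets S of size 6, where X_S = 1 if the K_6 on S is monochromatic.
For a fixed S, the K_6 on S has C(6, 2) = 15 edges. P[all 15 edges red] = (1/2)^15, and likewise for blue, so P[monochromatic] = 2·(1/2)^15 = 2^{1 − 15} = 1/16384.
Summing: E[X] = C(55, 6) · 2^{1 − 15} = 28989675 · 1/16384 = 28989675/16384.
Numerically: E[X] ≈ 1769.3893.

E[X] = C(55,6)·2^(1−C(6,2)) = 28989675/16384 ≈ 1769.3893.
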